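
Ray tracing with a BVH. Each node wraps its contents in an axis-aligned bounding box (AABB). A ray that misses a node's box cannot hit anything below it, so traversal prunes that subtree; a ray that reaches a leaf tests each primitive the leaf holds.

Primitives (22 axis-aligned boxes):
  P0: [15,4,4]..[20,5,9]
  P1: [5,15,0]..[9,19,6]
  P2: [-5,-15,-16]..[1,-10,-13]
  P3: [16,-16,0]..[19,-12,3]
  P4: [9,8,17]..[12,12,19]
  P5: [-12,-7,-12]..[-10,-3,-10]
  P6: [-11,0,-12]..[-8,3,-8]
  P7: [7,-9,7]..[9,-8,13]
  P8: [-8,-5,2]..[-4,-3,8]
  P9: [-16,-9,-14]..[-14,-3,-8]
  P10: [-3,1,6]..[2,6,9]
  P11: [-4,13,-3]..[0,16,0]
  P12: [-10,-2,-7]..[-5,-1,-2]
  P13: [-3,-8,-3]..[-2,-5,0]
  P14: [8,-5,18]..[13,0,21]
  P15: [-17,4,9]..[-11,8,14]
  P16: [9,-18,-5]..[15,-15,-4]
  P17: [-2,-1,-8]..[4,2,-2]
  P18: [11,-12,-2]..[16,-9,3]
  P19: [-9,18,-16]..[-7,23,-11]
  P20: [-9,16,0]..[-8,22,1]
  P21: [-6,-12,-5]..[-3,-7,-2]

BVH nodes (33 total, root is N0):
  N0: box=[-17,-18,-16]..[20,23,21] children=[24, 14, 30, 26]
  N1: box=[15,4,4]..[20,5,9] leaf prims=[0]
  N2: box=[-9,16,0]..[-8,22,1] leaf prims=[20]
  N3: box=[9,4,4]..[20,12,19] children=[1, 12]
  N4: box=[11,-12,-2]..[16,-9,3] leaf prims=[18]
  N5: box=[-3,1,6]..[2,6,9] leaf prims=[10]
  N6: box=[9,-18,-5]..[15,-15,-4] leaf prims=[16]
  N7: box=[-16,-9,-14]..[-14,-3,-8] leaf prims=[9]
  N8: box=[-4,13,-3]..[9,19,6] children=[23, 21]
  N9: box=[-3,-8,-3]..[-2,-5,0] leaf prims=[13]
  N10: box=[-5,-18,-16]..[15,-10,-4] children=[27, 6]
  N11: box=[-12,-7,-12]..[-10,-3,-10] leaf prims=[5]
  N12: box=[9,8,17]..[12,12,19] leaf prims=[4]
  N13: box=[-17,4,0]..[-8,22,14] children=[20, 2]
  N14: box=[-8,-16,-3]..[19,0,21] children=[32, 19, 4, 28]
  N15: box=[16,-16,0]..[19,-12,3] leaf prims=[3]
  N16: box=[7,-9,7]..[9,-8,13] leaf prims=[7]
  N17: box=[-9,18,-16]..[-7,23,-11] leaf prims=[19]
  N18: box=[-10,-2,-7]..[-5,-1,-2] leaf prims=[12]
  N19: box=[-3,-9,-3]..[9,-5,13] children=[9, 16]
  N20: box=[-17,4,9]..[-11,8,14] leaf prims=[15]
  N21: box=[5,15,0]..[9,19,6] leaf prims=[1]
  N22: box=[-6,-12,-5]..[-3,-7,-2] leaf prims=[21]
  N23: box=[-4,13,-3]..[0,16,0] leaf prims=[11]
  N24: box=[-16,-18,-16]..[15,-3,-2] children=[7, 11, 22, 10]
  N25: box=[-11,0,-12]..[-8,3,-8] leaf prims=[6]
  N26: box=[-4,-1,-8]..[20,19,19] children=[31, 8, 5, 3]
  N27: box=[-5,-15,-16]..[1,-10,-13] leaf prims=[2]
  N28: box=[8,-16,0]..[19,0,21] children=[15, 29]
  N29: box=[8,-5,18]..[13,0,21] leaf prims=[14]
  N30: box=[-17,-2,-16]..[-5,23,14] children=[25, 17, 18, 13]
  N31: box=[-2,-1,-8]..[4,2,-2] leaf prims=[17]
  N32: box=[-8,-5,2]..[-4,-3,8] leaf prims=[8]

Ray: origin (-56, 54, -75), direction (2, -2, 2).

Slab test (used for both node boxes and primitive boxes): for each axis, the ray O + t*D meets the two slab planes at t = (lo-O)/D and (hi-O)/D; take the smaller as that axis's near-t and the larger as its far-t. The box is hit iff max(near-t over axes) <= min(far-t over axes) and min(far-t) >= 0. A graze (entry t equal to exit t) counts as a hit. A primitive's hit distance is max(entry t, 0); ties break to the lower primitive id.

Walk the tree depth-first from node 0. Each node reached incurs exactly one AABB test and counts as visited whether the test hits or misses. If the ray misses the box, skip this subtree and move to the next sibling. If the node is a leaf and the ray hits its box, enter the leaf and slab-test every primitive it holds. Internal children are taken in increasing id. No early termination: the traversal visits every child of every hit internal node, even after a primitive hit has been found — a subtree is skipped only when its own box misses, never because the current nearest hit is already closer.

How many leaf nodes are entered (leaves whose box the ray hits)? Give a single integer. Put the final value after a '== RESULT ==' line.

Trace the traversal:
N0 x:[39/2,38] y:[31/2,36] z:[59/2,48] -> hit [59/2,36], descend [14, 24, 26, 30]
  N14 x:[24,75/2] y:[27,35] z:[36,48] -> miss, prune
  N24 x:[20,71/2] y:[57/2,36] z:[59/2,73/2] -> hit [59/2,71/2], descend [7, 10, 11, 22]
    N7 x:[20,21] y:[57/2,63/2] z:[61/2,67/2] -> miss, prune
    N10 x:[51/2,71/2] y:[32,36] z:[59/2,71/2] -> hit [32,71/2], descend [6, 27]
      N6 x:[65/2,71/2] y:[69/2,36] z:[35,71/2] -> hit [35,71/2] leaf, test {P16@t=35}
      N27 x:[51/2,57/2] y:[32,69/2] z:[59/2,31] -> miss, prune
    N11 x:[22,23] y:[57/2,61/2] z:[63/2,65/2] -> miss, prune
    N22 x:[25,53/2] y:[61/2,33] z:[35,73/2] -> miss, prune
  N26 x:[26,38] y:[35/2,55/2] z:[67/2,47] -> miss, prune
  N30 x:[39/2,51/2] y:[31/2,28] z:[59/2,89/2] -> miss, prune

11 AABB tests over nodes [0, 14, 24, 7, 10, 6, 27, 11, 22, 26, 30]; 1 leaf entered; closest P16.

== RESULT ==
1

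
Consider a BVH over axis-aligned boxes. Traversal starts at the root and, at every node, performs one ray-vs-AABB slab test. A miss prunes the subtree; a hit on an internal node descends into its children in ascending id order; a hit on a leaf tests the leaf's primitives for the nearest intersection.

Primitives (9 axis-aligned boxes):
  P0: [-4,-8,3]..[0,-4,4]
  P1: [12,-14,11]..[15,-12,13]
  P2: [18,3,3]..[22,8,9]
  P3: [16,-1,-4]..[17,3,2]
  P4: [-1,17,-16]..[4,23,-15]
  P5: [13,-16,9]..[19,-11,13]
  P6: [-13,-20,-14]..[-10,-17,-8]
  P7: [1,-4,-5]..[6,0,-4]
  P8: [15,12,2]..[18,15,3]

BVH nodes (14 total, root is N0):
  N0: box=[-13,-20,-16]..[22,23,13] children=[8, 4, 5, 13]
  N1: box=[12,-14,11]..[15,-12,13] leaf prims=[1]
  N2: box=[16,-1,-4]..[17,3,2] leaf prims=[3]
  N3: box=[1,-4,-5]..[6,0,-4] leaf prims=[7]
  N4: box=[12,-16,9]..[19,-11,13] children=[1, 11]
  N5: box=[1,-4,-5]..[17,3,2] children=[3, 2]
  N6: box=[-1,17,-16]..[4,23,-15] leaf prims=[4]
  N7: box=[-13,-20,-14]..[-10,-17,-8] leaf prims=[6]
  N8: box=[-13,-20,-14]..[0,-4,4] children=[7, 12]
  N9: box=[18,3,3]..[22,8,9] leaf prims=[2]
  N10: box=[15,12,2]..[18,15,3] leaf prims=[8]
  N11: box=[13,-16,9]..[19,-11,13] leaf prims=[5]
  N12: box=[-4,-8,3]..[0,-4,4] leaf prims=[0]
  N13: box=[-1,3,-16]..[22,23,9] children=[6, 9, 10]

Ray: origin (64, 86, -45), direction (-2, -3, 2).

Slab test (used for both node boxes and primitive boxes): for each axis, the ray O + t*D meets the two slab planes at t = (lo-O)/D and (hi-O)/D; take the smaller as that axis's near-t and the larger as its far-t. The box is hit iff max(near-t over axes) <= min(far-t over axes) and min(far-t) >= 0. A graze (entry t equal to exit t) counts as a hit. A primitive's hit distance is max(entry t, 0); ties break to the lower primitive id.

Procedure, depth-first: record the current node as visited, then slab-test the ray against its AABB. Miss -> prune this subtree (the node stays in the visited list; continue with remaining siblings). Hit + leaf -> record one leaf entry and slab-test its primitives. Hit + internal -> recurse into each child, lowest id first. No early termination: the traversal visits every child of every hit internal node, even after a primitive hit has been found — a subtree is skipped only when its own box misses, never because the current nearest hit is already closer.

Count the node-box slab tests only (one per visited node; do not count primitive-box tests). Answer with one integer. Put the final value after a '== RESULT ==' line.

Trace the traversal:
N0 x:[21,77/2] y:[21,106/3] z:[29/2,29] -> hit [21,29], descend [4, 5, 8, 13]
  N4 x:[45/2,26] y:[97/3,34] z:[27,29] -> miss, prune
  N5 x:[47/2,63/2] y:[83/3,30] z:[20,47/2] -> miss, prune
  N8 x:[32,77/2] y:[30,106/3] z:[31/2,49/2] -> miss, prune
  N13 x:[21,65/2] y:[21,83/3] z:[29/2,27] -> hit [21,27], descend [6, 9, 10]
    N6 x:[30,65/2] y:[21,23] z:[29/2,15] -> miss, prune
    N9 x:[21,23] y:[26,83/3] z:[24,27] -> miss, prune
    N10 x:[23,49/2] y:[71/3,74/3] z:[47/2,24] -> hit [71/3,24] leaf, test {P8@t=71/3}

8 AABB tests over nodes [0, 4, 5, 8, 13, 6, 9, 10]; 1 leaf entered; closest P8.

== RESULT ==
8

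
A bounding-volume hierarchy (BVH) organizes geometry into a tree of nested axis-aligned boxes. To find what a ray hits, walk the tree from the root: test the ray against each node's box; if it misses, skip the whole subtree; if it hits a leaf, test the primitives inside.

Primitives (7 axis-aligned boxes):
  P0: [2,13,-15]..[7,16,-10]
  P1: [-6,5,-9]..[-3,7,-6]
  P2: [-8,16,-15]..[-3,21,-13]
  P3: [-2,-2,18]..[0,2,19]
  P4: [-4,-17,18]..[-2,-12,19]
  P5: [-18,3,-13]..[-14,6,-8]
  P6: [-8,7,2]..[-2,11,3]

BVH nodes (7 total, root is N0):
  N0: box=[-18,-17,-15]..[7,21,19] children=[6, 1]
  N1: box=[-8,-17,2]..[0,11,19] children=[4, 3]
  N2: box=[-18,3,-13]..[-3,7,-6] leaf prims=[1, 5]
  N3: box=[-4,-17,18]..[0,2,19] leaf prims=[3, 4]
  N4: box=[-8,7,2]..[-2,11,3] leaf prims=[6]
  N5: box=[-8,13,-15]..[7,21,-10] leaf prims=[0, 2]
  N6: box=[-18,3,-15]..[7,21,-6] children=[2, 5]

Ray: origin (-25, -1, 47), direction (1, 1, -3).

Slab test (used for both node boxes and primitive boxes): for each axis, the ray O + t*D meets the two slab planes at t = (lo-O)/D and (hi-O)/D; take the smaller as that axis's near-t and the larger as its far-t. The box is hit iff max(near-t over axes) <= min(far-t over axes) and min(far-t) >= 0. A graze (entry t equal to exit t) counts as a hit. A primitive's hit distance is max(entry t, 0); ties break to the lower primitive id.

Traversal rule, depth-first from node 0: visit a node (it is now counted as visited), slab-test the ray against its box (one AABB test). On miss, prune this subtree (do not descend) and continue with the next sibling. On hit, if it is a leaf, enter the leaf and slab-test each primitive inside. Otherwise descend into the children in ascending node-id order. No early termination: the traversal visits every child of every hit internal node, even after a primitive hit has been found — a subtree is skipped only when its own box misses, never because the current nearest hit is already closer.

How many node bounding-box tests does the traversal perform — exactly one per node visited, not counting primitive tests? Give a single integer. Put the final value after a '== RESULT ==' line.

Trace the traversal:
N0 x:[7,32] y:[-16,22] z:[28/3,62/3] -> hit [28/3,62/3], descend [1, 6]
  N1 x:[17,25] y:[-16,12] z:[28/3,15] -> miss, prune
  N6 x:[7,32] y:[4,22] z:[53/3,62/3] -> hit [53/3,62/3], descend [2, 5]
    N2 x:[7,22] y:[4,8] z:[53/3,20] -> miss, prune
    N5 x:[17,32] y:[14,22] z:[19,62/3] -> hit [19,62/3] leaf, test {P0(miss), P2@t=20}

order=[0, 1, 6, 2, 5]  |boxes|=5  |leaves|=1  hit=P2

== RESULT ==
5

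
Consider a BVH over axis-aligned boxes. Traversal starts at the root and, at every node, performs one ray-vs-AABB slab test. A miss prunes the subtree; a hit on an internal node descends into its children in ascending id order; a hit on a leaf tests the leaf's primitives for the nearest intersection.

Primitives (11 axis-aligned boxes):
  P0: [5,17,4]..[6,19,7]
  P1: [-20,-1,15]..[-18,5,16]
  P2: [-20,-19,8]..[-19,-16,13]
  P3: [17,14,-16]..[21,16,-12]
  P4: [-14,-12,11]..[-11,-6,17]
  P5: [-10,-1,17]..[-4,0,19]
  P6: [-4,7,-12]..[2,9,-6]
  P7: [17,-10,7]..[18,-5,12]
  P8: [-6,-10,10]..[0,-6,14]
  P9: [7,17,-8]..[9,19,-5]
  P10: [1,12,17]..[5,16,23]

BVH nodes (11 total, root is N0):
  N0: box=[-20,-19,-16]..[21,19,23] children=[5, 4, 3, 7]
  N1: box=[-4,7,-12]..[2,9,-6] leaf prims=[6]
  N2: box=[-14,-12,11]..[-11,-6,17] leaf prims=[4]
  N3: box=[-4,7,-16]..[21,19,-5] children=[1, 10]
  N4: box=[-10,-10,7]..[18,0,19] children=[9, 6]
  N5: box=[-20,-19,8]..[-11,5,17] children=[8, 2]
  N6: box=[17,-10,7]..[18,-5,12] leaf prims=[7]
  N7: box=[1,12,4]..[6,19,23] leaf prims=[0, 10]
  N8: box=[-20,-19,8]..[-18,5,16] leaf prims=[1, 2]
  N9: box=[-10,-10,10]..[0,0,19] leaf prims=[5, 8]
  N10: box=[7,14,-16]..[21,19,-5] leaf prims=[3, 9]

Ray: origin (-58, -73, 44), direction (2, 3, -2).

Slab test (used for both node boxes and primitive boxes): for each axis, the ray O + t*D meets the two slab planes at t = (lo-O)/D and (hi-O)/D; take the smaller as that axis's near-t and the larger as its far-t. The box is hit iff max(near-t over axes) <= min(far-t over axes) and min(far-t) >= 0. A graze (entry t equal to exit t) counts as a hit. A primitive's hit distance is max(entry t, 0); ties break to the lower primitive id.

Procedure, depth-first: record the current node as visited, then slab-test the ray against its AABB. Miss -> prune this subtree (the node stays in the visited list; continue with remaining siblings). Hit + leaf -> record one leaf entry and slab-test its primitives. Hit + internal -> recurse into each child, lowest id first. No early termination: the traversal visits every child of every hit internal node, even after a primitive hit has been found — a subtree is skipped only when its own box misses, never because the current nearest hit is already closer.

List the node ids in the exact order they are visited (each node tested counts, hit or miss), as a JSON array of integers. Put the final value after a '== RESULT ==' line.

Trace the traversal:
N0 x:[19,79/2] y:[18,92/3] z:[21/2,30] -> hit [19,30], descend [3, 4, 5, 7]
  N3 x:[27,79/2] y:[80/3,92/3] z:[49/2,30] -> hit [27,30], descend [1, 10]
    N1 x:[27,30] y:[80/3,82/3] z:[25,28] -> hit [27,82/3] leaf, test {P6@t=27}
    N10 x:[65/2,79/2] y:[29,92/3] z:[49/2,30] -> miss, prune
  N4 x:[24,38] y:[21,73/3] z:[25/2,37/2] -> miss, prune
  N5 x:[19,47/2] y:[18,26] z:[27/2,18] -> miss, prune
  N7 x:[59/2,32] y:[85/3,92/3] z:[21/2,20] -> miss, prune

Summary -> nodes [0, 3, 1, 10, 4, 5, 7]; box-tests=7; leaf-entries=1; first=P6

== RESULT ==
[0, 3, 1, 10, 4, 5, 7]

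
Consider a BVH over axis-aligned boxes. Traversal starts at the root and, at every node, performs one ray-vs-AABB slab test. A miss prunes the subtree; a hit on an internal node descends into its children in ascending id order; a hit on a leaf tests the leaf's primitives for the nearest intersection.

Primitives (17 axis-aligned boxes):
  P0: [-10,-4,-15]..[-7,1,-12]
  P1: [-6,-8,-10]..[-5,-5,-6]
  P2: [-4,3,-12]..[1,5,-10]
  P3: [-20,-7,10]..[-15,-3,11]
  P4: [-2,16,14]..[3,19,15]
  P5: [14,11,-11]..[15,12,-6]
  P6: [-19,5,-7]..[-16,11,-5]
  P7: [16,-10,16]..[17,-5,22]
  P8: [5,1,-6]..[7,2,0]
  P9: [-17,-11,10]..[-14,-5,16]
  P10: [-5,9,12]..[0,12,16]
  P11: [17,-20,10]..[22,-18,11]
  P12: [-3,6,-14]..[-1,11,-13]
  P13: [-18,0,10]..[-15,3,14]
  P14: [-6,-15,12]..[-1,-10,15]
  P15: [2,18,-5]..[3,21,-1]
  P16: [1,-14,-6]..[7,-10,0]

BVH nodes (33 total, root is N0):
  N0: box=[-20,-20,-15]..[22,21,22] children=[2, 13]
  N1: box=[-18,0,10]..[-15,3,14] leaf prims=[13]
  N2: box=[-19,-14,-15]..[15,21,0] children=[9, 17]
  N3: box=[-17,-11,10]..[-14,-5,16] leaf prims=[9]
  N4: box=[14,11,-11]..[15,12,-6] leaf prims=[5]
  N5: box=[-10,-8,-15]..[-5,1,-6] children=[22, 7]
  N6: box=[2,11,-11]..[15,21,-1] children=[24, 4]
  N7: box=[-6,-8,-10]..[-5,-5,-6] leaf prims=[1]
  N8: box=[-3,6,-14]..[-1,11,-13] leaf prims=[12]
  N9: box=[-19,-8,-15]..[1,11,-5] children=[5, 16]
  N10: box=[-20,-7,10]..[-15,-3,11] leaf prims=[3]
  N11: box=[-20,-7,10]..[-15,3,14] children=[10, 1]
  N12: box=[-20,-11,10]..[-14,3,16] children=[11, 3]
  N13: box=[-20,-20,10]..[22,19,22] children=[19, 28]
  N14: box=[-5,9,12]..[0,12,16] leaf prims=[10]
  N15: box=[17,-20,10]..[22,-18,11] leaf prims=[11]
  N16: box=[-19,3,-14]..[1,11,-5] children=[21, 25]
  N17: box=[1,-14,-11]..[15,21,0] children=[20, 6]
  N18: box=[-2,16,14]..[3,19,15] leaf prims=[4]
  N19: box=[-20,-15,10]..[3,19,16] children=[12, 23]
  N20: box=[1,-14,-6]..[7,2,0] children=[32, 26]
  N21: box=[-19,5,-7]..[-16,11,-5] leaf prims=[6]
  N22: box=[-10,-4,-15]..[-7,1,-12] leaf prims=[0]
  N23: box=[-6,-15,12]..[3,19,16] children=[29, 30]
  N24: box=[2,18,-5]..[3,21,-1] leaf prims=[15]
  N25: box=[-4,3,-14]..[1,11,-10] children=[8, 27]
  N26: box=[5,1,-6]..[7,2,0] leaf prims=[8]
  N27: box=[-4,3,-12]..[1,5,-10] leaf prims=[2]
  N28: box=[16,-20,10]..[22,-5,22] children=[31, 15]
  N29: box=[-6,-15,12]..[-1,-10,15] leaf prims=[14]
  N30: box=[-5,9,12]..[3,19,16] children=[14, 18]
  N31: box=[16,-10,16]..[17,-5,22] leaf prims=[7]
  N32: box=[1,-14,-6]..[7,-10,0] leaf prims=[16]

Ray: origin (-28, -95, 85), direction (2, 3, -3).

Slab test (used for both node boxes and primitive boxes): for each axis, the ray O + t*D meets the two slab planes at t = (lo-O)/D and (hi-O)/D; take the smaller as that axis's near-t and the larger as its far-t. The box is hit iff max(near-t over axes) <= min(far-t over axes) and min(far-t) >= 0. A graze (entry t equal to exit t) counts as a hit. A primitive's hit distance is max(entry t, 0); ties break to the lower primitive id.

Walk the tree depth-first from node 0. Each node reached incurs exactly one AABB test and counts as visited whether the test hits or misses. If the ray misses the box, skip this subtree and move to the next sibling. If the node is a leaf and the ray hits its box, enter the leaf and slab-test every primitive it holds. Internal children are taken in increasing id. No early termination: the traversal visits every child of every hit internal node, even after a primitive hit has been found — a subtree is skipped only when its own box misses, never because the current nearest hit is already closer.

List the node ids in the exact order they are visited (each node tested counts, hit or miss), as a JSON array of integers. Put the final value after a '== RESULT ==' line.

Trace the traversal:
N0 x:[4,25] y:[25,116/3] z:[21,100/3] -> hit [25,25], descend [2, 13]
  N2 x:[9/2,43/2] y:[27,116/3] z:[85/3,100/3] -> miss, prune
  N13 x:[4,25] y:[25,38] z:[21,25] -> hit [25,25], descend [19, 28]
    N19 x:[4,31/2] y:[80/3,38] z:[23,25] -> miss, prune
    N28 x:[22,25] y:[25,30] z:[21,25] -> hit [25,25], descend [15, 31]
      N15 x:[45/2,25] y:[25,77/3] z:[74/3,25] -> hit [25,25] leaf, test {P11@t=25}
      N31 x:[22,45/2] y:[85/3,30] z:[21,23] -> miss, prune

order=[0, 2, 13, 19, 28, 15, 31]  |boxes|=7  |leaves|=1  hit=P11

== RESULT ==
[0, 2, 13, 19, 28, 15, 31]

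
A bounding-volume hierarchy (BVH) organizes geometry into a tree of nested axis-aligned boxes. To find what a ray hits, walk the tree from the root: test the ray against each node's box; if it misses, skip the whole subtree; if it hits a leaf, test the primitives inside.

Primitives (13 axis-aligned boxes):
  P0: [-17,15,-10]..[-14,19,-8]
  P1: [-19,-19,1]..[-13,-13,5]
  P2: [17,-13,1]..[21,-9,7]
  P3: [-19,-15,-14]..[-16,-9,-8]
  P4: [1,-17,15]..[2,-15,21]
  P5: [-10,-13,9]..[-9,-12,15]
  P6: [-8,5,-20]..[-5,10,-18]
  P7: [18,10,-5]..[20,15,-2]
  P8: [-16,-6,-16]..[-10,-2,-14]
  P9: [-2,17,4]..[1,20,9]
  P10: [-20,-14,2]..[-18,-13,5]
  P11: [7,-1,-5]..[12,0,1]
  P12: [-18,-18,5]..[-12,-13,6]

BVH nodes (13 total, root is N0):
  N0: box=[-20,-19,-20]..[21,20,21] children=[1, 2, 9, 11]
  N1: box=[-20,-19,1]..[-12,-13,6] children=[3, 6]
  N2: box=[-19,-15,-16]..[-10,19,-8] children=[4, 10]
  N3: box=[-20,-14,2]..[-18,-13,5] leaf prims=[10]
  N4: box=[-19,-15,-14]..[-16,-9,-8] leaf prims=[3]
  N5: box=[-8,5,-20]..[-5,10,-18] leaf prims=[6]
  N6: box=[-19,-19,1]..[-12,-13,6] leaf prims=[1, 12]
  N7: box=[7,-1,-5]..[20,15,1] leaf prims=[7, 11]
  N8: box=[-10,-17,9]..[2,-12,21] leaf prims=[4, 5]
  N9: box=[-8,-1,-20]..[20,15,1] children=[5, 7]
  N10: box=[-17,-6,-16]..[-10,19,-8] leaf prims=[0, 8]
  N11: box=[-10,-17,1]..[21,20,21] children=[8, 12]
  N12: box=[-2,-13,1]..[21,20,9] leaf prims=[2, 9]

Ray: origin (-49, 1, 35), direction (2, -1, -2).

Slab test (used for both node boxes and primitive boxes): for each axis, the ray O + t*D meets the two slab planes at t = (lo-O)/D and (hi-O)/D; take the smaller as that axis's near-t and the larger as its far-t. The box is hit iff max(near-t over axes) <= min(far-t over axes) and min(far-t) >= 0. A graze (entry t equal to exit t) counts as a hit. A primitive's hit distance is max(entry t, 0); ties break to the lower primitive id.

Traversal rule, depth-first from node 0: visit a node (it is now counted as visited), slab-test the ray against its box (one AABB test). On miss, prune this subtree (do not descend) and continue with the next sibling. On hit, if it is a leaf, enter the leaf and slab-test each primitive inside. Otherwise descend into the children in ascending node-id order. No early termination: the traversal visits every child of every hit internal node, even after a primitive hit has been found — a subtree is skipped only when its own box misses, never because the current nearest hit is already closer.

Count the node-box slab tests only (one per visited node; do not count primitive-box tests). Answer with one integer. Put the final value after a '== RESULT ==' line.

Trace the traversal:
N0 x:[29/2,35] y:[-19,20] z:[7,55/2] -> hit [29/2,20], descend [1, 2, 9, 11]
  N1 x:[29/2,37/2] y:[14,20] z:[29/2,17] -> hit [29/2,17], descend [3, 6]
    N3 x:[29/2,31/2] y:[14,15] z:[15,33/2] -> hit [15,15] leaf, test {P10@t=15}
    N6 x:[15,37/2] y:[14,20] z:[29/2,17] -> hit [15,17] leaf, test {P1@t=15, P12(miss)}
  N2 x:[15,39/2] y:[-18,16] z:[43/2,51/2] -> miss, prune
  N9 x:[41/2,69/2] y:[-14,2] z:[17,55/2] -> miss, prune
  N11 x:[39/2,35] y:[-19,18] z:[7,17] -> miss, prune

7 AABB tests over nodes [0, 1, 3, 6, 2, 9, 11]; 2 leaves entered; closest P1.

== RESULT ==
7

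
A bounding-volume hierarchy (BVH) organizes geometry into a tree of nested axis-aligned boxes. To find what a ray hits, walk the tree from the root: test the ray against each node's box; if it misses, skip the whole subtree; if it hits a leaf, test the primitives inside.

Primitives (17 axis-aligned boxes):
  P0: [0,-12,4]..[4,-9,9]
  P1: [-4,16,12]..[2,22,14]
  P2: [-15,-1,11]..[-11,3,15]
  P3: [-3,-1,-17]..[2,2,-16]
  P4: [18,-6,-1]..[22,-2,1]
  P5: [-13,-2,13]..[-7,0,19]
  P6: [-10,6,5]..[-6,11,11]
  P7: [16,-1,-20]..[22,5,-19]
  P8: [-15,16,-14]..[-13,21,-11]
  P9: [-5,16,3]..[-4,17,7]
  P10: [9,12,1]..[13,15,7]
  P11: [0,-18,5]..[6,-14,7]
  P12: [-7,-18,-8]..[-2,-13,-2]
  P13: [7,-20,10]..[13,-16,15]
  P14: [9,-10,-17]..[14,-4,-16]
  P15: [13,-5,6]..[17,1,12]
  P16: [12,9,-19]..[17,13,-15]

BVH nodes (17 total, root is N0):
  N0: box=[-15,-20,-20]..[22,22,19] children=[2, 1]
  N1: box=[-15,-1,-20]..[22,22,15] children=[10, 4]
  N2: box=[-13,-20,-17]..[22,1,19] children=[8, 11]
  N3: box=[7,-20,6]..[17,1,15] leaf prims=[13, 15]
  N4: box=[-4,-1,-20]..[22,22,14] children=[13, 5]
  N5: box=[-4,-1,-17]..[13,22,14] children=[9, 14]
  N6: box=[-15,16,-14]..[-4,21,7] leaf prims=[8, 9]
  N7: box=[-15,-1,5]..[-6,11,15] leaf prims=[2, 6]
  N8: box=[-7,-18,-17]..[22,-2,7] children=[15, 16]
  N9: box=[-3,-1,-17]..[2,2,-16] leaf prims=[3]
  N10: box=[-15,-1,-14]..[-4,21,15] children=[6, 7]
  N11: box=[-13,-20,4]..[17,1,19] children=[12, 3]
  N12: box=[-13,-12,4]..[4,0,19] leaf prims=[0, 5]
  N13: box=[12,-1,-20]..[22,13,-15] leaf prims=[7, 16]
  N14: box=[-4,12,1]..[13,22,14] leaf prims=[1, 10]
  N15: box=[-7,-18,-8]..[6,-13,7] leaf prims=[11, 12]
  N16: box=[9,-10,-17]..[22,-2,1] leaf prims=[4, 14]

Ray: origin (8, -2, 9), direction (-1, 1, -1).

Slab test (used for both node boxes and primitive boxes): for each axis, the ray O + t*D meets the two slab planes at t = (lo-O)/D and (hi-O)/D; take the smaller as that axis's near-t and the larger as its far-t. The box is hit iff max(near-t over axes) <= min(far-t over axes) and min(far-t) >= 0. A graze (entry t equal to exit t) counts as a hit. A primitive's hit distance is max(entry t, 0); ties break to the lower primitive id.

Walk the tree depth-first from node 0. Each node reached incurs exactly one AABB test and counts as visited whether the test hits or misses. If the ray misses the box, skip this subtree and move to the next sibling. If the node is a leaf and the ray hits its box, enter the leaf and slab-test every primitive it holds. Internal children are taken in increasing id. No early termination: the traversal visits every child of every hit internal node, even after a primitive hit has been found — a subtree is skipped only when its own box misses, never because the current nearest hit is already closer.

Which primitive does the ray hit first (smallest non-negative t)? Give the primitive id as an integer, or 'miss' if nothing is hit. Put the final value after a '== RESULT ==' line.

Trace the traversal:
N0 x:[-14,23] y:[-18,24] z:[-10,29] -> hit [-10,23], descend [1, 2]
  N1 x:[-14,23] y:[1,24] z:[-6,29] -> hit [1,23], descend [4, 10]
    N4 x:[-14,12] y:[1,24] z:[-5,29] -> hit [1,12], descend [5, 13]
      N5 x:[-5,12] y:[1,24] z:[-5,26] -> hit [1,12], descend [9, 14]
        N9 x:[6,11] y:[1,4] z:[25,26] -> miss, prune
        N14 x:[-5,12] y:[14,24] z:[-5,8] -> miss, prune
      N13 x:[-14,-4] y:[1,15] z:[24,29] -> miss, prune
    N10 x:[12,23] y:[1,23] z:[-6,23] -> hit [12,23], descend [6, 7]
      N6 x:[12,23] y:[18,23] z:[2,23] -> hit [18,23] leaf, test {P8@t=21, P9(miss)}
      N7 x:[14,23] y:[1,13] z:[-6,4] -> miss, prune
  N2 x:[-14,21] y:[-18,3] z:[-10,26] -> hit [-10,3], descend [8, 11]
    N8 x:[-14,15] y:[-16,0] z:[2,26] -> miss, prune
    N11 x:[-9,21] y:[-18,3] z:[-10,5] -> hit [-9,3], descend [3, 12]
      N3 x:[-9,1] y:[-18,3] z:[-6,3] -> hit [-6,1] leaf, test {P13(miss), P15(miss)}
      N12 x:[4,21] y:[-10,2] z:[-10,5] -> miss, prune

15 AABB tests over nodes [0, 1, 4, 5, 9, 14, 13, 10, 6, 7, 2, 8, 11, 3, 12]; 2 leaves entered; closest P8.

== RESULT ==
8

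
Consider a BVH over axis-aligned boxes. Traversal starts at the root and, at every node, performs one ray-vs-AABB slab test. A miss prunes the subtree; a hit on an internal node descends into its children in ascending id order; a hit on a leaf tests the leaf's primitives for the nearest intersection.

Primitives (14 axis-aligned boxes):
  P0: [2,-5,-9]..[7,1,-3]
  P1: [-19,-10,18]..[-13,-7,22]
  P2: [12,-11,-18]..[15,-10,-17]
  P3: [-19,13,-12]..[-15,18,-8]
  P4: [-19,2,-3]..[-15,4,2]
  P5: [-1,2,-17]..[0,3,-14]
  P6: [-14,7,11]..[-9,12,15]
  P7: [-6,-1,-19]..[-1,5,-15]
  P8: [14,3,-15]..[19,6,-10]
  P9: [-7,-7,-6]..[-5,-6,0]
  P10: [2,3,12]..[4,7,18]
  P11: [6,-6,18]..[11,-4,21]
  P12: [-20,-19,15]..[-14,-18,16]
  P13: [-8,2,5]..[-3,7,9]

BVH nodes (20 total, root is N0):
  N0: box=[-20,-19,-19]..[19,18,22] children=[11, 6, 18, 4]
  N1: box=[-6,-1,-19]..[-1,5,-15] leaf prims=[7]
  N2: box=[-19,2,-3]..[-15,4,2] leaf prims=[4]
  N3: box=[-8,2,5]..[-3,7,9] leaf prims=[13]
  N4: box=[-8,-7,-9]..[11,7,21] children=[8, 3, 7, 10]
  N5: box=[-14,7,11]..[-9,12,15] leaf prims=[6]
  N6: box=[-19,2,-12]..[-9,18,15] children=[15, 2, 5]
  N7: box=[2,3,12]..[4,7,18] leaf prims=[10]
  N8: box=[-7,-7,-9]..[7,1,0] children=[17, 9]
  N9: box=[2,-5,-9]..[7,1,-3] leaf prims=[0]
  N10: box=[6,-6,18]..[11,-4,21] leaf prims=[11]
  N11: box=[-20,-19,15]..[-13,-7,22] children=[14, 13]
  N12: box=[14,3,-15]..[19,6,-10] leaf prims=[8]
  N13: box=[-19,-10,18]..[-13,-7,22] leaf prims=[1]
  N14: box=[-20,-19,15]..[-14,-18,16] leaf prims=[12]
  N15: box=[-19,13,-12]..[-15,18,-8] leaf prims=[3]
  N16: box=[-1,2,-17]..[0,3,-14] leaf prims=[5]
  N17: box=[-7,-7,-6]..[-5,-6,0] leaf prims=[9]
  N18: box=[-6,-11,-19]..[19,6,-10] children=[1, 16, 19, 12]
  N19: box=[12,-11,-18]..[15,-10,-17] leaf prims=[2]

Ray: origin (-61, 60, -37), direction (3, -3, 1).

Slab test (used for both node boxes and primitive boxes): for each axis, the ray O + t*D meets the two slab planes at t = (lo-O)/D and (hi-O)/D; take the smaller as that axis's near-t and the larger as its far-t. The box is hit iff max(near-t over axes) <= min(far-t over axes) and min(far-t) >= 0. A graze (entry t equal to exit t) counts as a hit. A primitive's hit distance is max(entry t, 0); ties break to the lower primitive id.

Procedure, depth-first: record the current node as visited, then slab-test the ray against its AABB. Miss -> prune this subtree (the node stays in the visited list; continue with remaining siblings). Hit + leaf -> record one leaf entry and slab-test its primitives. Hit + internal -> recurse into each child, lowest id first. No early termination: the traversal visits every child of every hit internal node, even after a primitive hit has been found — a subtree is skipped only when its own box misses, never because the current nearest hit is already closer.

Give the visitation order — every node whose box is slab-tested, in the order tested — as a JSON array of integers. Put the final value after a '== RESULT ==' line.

Walk:
N0 x:[41/3,80/3] y:[14,79/3] z:[18,59] -> hit [18,79/3], descend [4, 6, 11, 18]
  N4 x:[53/3,24] y:[53/3,67/3] z:[28,58] -> miss, prune
  N6 x:[14,52/3] y:[14,58/3] z:[25,52] -> miss, prune
  N11 x:[41/3,16] y:[67/3,79/3] z:[52,59] -> miss, prune
  N18 x:[55/3,80/3] y:[18,71/3] z:[18,27] -> hit [55/3,71/3], descend [1, 12, 16, 19]
    N1 x:[55/3,20] y:[55/3,61/3] z:[18,22] -> hit [55/3,20] leaf, test {P7@t=55/3}
    N12 x:[25,80/3] y:[18,19] z:[22,27] -> miss, prune
    N16 x:[20,61/3] y:[19,58/3] z:[20,23] -> miss, prune
    N19 x:[73/3,76/3] y:[70/3,71/3] z:[19,20] -> miss, prune

order=[0, 4, 6, 11, 18, 1, 12, 16, 19]  |boxes|=9  |leaves|=1  hit=P7

== RESULT ==
[0, 4, 6, 11, 18, 1, 12, 16, 19]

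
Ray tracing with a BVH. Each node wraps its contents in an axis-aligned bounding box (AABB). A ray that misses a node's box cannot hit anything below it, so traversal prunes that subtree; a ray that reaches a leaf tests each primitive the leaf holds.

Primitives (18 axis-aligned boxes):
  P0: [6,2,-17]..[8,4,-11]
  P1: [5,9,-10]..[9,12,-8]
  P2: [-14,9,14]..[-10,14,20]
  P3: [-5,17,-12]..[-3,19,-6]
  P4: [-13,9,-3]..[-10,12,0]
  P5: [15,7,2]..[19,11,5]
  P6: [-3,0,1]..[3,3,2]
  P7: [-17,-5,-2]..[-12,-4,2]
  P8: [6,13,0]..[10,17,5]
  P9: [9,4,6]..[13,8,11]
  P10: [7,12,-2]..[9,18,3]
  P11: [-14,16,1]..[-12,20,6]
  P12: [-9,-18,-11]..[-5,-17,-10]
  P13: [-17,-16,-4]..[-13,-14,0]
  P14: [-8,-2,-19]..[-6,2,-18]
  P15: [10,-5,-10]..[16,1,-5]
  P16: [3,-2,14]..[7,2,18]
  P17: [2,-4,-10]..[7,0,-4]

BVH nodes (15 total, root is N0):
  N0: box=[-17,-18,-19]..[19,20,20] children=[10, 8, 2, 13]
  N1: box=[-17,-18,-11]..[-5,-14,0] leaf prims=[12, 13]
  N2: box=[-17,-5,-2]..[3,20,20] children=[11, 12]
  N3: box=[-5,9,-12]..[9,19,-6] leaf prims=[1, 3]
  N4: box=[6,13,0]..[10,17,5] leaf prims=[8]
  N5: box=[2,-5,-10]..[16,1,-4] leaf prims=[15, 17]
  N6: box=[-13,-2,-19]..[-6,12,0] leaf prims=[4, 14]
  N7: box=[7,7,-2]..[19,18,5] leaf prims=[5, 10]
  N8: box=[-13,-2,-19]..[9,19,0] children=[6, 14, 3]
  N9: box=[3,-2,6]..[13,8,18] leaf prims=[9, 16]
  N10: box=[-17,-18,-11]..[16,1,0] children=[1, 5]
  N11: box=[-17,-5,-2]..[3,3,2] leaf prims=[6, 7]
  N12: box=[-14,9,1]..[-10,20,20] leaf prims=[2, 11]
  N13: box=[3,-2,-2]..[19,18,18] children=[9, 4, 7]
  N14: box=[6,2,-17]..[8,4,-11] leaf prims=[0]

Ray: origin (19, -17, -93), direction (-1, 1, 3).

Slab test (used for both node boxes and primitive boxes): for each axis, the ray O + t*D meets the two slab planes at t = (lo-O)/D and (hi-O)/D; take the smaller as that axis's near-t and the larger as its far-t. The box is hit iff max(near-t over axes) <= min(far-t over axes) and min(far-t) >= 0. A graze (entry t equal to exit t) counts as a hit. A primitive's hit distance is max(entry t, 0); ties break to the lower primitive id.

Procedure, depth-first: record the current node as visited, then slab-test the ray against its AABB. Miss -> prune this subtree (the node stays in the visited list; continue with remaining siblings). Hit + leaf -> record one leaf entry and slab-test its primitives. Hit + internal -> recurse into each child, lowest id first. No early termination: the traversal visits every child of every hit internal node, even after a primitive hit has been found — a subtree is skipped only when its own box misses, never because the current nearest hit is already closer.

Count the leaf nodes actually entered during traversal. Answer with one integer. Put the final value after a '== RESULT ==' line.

Walk:
N0 x:[0,36] y:[-1,37] z:[74/3,113/3] -> hit [74/3,36], descend [2, 8, 10, 13]
  N2 x:[16,36] y:[12,37] z:[91/3,113/3] -> hit [91/3,36], descend [11, 12]
    N11 x:[16,36] y:[12,20] z:[91/3,95/3] -> miss, prune
    N12 x:[29,33] y:[26,37] z:[94/3,113/3] -> hit [94/3,33] leaf, test {P2(miss), P11@t=33}
  N8 x:[10,32] y:[15,36] z:[74/3,31] -> hit [74/3,31], descend [3, 6, 14]
    N3 x:[10,24] y:[26,36] z:[27,29] -> miss, prune
    N6 x:[25,32] y:[15,29] z:[74/3,31] -> hit [25,29] leaf, test {P4(miss), P14(miss)}
    N14 x:[11,13] y:[19,21] z:[76/3,82/3] -> miss, prune
  N10 x:[3,36] y:[-1,18] z:[82/3,31] -> miss, prune
  N13 x:[0,16] y:[15,35] z:[91/3,37] -> miss, prune

order=[0, 2, 11, 12, 8, 3, 6, 14, 10, 13]  |boxes|=10  |leaves|=2  hit=P11

== RESULT ==
2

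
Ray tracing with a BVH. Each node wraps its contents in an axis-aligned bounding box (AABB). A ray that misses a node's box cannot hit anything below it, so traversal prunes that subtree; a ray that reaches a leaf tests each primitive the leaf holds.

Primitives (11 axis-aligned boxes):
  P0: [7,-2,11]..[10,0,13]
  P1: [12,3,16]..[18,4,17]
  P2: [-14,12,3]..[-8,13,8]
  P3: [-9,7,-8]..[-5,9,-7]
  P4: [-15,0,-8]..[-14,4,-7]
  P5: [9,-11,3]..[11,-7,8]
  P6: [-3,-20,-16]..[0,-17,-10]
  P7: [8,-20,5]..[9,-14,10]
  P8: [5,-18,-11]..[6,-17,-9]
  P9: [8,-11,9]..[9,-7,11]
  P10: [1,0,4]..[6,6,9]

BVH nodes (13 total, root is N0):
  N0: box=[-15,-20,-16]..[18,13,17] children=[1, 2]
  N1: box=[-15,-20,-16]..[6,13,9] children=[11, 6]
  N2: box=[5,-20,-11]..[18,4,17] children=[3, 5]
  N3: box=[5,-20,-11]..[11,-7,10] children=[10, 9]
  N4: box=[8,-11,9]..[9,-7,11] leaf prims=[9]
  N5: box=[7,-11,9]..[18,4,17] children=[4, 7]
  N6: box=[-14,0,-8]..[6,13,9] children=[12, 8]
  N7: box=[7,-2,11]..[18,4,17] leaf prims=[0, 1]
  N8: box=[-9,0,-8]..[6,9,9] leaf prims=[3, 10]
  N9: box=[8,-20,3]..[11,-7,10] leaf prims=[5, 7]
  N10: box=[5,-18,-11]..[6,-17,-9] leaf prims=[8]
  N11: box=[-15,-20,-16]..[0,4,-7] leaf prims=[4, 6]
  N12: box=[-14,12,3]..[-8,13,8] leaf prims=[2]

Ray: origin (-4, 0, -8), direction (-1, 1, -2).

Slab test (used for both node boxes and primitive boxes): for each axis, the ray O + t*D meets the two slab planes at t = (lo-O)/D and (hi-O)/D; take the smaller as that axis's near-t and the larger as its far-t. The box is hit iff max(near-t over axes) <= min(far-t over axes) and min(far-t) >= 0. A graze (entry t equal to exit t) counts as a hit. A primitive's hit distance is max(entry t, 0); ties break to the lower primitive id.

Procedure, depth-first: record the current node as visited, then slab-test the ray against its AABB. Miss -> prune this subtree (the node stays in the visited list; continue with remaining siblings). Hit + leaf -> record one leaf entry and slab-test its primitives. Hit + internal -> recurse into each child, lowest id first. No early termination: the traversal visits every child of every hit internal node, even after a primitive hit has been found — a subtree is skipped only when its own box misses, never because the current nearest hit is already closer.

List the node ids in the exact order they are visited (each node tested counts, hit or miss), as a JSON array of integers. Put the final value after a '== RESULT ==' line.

Trace the traversal:
N0 x:[-22,11] y:[-20,13] z:[-25/2,4] -> hit [-25/2,4], descend [1, 2]
  N1 x:[-10,11] y:[-20,13] z:[-17/2,4] -> hit [-17/2,4], descend [6, 11]
    N6 x:[-10,10] y:[0,13] z:[-17/2,0] -> hit [0,0], descend [8, 12]
      N8 x:[-10,5] y:[0,9] z:[-17/2,0] -> hit [0,0] leaf, test {P3(miss), P10(miss)}
      N12 x:[4,10] y:[12,13] z:[-8,-11/2] -> miss, prune
    N11 x:[-4,11] y:[-20,4] z:[-1/2,4] -> hit [-1/2,4] leaf, test {P4(miss), P6(miss)}
  N2 x:[-22,-9] y:[-20,4] z:[-25/2,3/2] -> miss, prune

7 AABB tests over nodes [0, 1, 6, 8, 12, 11, 2]; 2 leaves entered; closest miss.

== RESULT ==
[0, 1, 6, 8, 12, 11, 2]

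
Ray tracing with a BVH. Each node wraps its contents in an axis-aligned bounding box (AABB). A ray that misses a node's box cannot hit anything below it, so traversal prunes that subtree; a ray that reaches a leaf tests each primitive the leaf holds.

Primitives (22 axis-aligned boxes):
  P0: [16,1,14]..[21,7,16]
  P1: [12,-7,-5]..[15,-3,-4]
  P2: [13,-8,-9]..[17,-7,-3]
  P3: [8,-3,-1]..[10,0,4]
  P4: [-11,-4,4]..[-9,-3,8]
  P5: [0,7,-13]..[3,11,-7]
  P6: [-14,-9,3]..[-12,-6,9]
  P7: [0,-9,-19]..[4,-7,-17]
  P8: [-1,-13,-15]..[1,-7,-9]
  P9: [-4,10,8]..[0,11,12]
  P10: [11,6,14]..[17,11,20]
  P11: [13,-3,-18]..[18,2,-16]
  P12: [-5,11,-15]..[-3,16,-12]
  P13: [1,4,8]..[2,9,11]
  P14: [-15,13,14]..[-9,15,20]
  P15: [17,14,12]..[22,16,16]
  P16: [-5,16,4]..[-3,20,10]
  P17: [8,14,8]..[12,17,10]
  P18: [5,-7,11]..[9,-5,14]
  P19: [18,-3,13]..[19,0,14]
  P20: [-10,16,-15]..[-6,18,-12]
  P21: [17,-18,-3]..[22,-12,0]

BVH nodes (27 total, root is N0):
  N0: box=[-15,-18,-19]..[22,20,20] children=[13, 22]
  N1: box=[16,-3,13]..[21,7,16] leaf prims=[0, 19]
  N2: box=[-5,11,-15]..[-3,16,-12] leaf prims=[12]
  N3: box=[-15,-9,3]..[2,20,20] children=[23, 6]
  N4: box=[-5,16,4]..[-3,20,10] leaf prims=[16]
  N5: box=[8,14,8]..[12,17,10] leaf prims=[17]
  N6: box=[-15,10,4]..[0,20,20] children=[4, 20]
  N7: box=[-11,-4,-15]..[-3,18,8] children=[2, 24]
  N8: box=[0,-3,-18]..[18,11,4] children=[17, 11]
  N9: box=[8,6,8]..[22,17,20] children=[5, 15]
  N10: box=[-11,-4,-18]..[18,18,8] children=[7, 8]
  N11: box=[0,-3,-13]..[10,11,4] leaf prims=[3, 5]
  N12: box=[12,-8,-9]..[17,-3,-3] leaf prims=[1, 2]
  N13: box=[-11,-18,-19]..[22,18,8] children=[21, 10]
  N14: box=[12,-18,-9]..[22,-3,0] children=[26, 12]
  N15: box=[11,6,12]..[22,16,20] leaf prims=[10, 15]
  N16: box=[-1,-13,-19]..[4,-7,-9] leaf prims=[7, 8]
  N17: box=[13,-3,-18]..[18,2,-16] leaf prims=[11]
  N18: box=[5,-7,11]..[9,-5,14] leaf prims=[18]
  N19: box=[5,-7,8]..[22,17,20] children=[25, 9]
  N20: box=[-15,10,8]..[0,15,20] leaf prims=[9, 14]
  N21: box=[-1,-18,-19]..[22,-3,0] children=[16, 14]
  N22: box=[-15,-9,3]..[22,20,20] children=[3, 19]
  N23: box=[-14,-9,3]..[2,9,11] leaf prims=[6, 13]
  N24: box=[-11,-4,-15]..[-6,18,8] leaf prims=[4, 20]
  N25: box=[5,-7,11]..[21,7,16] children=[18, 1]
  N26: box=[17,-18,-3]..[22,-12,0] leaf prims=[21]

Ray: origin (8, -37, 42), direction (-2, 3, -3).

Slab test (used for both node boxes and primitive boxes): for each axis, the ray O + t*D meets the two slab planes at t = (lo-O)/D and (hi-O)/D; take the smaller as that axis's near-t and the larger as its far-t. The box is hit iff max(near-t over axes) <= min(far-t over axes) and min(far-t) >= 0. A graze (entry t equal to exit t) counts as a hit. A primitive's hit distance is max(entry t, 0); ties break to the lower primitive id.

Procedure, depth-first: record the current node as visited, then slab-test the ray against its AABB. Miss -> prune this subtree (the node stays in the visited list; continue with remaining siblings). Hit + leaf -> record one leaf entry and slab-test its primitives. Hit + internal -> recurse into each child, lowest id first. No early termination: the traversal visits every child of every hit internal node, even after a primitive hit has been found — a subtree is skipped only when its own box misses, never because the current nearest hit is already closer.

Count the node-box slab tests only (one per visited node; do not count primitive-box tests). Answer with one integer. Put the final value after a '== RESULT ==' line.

Trace the traversal:
N0 x:[-7,23/2] y:[19/3,19] z:[22/3,61/3] -> hit [22/3,23/2], descend [13, 22]
  N13 x:[-7,19/2] y:[19/3,55/3] z:[34/3,61/3] -> miss, prune
  N22 x:[-7,23/2] y:[28/3,19] z:[22/3,13] -> hit [28/3,23/2], descend [3, 19]
    N3 x:[3,23/2] y:[28/3,19] z:[22/3,13] -> hit [28/3,23/2], descend [6, 23]
      N6 x:[4,23/2] y:[47/3,19] z:[22/3,38/3] -> miss, prune
      N23 x:[3,11] y:[28/3,46/3] z:[31/3,13] -> hit [31/3,11] leaf, test {P6(miss), P13(miss)}
    N19 x:[-7,3/2] y:[10,18] z:[22/3,34/3] -> miss, prune

Summary -> nodes [0, 13, 22, 3, 6, 23, 19]; box-tests=7; leaf-entries=1; first=miss

== RESULT ==
7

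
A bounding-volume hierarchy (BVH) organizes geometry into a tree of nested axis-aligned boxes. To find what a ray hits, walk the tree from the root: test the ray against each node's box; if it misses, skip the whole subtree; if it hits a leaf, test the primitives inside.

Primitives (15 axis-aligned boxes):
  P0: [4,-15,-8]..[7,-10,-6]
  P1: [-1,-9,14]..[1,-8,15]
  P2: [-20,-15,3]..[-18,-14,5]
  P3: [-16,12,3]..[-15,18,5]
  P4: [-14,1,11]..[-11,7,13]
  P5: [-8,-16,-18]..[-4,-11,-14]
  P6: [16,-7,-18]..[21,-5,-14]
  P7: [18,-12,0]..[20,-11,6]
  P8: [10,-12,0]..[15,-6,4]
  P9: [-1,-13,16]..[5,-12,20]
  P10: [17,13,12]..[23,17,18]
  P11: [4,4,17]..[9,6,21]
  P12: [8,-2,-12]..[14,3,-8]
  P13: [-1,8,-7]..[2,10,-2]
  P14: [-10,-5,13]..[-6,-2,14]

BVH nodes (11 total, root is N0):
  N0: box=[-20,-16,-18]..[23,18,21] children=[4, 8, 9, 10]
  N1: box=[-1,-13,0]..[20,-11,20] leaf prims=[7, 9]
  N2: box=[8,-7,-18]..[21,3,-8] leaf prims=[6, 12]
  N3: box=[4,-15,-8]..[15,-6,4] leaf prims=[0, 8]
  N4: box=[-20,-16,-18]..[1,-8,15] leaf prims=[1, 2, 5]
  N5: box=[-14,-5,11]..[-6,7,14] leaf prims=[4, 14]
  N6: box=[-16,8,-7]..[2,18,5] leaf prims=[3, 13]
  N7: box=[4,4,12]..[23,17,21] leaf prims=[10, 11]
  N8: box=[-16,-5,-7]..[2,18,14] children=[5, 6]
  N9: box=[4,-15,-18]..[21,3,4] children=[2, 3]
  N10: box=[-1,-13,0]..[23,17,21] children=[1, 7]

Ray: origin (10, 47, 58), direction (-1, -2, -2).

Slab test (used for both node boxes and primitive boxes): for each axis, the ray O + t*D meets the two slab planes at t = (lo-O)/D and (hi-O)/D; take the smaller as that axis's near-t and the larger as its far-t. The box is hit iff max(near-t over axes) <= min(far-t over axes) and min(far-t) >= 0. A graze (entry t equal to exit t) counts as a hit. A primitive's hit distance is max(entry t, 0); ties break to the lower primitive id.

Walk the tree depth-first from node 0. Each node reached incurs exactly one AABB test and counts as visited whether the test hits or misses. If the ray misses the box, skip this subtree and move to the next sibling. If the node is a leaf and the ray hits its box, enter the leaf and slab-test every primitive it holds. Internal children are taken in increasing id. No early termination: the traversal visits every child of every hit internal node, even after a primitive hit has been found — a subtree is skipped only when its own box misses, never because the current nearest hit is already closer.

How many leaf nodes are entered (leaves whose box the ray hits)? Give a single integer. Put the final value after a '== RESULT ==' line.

Trace the traversal:
N0 x:[-13,30] y:[29/2,63/2] z:[37/2,38] -> hit [37/2,30], descend [4, 8, 9, 10]
  N4 x:[9,30] y:[55/2,63/2] z:[43/2,38] -> hit [55/2,30] leaf, test {P1(miss), P2(miss), P5(miss)}
  N8 x:[8,26] y:[29/2,26] z:[22,65/2] -> hit [22,26], descend [5, 6]
    N5 x:[16,24] y:[20,26] z:[22,47/2] -> hit [22,47/2] leaf, test {P4@t=45/2, P14(miss)}
    N6 x:[8,26] y:[29/2,39/2] z:[53/2,65/2] -> miss, prune
  N9 x:[-11,6] y:[22,31] z:[27,38] -> miss, prune
  N10 x:[-13,11] y:[15,30] z:[37/2,29] -> miss, prune

Summary -> nodes [0, 4, 8, 5, 6, 9, 10]; box-tests=7; leaf-entries=2; first=P4

== RESULT ==
2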